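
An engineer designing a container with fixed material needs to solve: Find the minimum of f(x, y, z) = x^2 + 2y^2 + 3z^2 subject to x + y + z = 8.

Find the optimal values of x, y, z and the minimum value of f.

Using Lagrange multipliers on f = x^2 + 2y^2 + 3z^2 with constraint x + y + z = 8:
Conditions: 2*1*x = lambda, 2*2*y = lambda, 2*3*z = lambda
So x = lambda/2, y = lambda/4, z = lambda/6
Substituting into constraint: lambda * (11/12) = 8
lambda = 96/11
x = 48/11, y = 24/11, z = 16/11
Minimum value = 384/11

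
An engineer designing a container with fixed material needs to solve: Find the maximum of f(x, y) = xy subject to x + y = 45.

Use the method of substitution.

Substitute y = 45 - x into f(x,y) = xy:
g(x) = x(45 - x) = 45x - x^2
g'(x) = 45 - 2x = 0  =>  x = 45/2
y = 45 - 45/2 = 45/2
Maximum value = (45/2) * (45/2) = 2025/4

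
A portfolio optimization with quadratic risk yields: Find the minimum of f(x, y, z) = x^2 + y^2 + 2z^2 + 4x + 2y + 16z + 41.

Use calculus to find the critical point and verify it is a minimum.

f(x,y,z) = x^2 + y^2 + 2z^2 + 4x + 2y + 16z + 41
df/dx = 2x + (4) = 0 => x = -2
df/dy = 2y + (2) = 0 => y = -1
df/dz = 4z + (16) = 0 => z = -4
f(-2,-1,-4) = 1*(-2)^2 + 1*(-1)^2 + 2*(-4)^2 + 4*(-2) + 2*(-1) + 16*(-4) + 41 = 4
Hessian is diagonal with entries 2, 2, 4 > 0, confirmed minimum.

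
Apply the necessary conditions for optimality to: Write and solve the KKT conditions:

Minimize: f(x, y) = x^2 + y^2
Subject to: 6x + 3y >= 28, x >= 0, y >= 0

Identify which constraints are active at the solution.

KKT conditions for min x^2 + y^2 s.t. 6x + 3y >= 28, x >= 0, y >= 0:
Stationarity: 2x = mu*6 + mu_x, 2y = mu*3 + mu_y, with mu, mu_x, mu_y >= 0
Complementary slackness: mu*(6x + 3y - 28) = 0, mu_x*x = 0, mu_y*y = 0
(0, 0) is infeasible (6*0 + 3*0 < 28), so if mu = 0 stationarity would force x = mu_x/2 >= 0, y = mu_y/2 >= 0 with mu_x*x = mu_y*y = 0, i.e. x = y = 0: contradiction. Hence mu > 0 and 6x + 3y = 28 is active.
Try x > 0, y > 0 (so mu_x = mu_y = 0): x = 6*mu/2, y = 3*mu/2
Substitute: 6*(6*mu/2) + 3*(3*mu/2) = 28
  mu*45/2 = 28 => mu = 56/45
x* = 56/15 > 0, y* = 28/15 > 0, consistent with mu_x = mu_y = 0.
f is convex and the constraints are linear, so this KKT point is the global minimum.
f* = 784/45
Active constraints: 6x + 3y >= 28 (holds with equality, mu = 56/45 > 0); x >= 0 and y >= 0 are inactive (mu_x = mu_y = 0).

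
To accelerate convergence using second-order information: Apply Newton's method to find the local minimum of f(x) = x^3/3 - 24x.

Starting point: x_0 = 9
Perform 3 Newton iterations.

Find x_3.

f(x) = x^3/3 - 24x
f'(x) = x^2 - 24, f''(x) = 2x
Newton update: x_{n+1} = x_n - (x_n^2 - 24)/(2*x_n)
Step 1: x_0 = 9, f'=57, f''=18, x_1 = 35/6
Step 2: x_1 = 35/6, f'=361/36, f''=35/3, x_2 = 2089/420
Step 3: x_2 = 2089/420, f'=130321/176400, f''=2089/210, x_3 = 8597521/1754760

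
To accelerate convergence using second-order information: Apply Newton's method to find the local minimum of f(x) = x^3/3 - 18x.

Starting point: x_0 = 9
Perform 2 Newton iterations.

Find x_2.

f(x) = x^3/3 - 18x
f'(x) = x^2 - 18, f''(x) = 2x
Newton update: x_{n+1} = x_n - (x_n^2 - 18)/(2*x_n)
Step 1: x_0 = 9, f'=63, f''=18, x_1 = 11/2
Step 2: x_1 = 11/2, f'=49/4, f''=11, x_2 = 193/44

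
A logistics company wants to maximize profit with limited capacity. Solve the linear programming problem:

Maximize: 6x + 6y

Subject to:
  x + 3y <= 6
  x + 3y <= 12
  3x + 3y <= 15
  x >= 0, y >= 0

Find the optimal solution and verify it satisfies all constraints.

Feasible vertices: (0, 0), (0, 2), (9/2, 1/2), (5, 0)
Objective 6x + 6y at each vertex:
  (0, 0): 0
  (0, 2): 12
  (9/2, 1/2): 30
  (5, 0): 30
Maximum is 30 at (9/2, 1/2).
Verify constraints at (x, y) = (9/2, 1/2):
  1*(9/2) + 3*(1/2) = 6 <= 6 (active)
  1*(9/2) + 3*(1/2) = 6 <= 12
  3*(9/2) + 3*(1/2) = 15 <= 15 (active)
  x = 9/2 >= 0, y = 1/2 >= 0. All constraints satisfied.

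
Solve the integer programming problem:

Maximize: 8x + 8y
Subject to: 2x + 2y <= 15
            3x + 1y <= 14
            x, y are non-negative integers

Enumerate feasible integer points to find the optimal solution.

Constraint 1: 2x + 2y <= 15
Constraint 2: 3x + 1y <= 14
Feasible x range (need y >= 0): 0 <= x <= min(15/2, 14/3) => x in {0, ..., 4}.
Enumerate feasible integer points row by row (the coefficient of y is 8 > 0, so for each x the largest feasible y gives the best value):
  x = 0: y <= min((15 - 2*0)/2, (14 - 3*0)/1) => y in {0, ..., 7}; best 8*0 + 8*7 = 56
  x = 1: y <= min((15 - 2*1)/2, (14 - 3*1)/1) => y in {0, ..., 6}; best 8*1 + 8*6 = 56
  x = 2: y <= min((15 - 2*2)/2, (14 - 3*2)/1) => y in {0, ..., 5}; best 8*2 + 8*5 = 56
  x = 3: y <= min((15 - 2*3)/2, (14 - 3*3)/1) => y in {0, ..., 4}; best 8*3 + 8*4 = 56
  x = 4: y <= min((15 - 2*4)/2, (14 - 3*4)/1) => y in {0, ..., 2}; best 8*4 + 8*2 = 48
The maximum 8x + 8y = 56 is achieved at x = 0, y = 7.
(The same value 56 is also attained at (1, 6), (2, 5), (3, 4).)
Check: 2*0 + 2*7 = 14 <= 15 and 3*0 + 1*7 = 7 <= 14.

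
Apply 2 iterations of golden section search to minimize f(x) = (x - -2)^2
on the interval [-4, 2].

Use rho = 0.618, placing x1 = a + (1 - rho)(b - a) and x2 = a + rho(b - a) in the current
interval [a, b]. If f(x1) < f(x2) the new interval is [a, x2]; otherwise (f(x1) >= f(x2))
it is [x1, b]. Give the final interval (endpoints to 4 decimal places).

Golden section search for min of f(x) = (x - -2)^2 on [-4, 2].
Each step: x1 = a + (1 - rho)(b - a), x2 = a + rho(b - a); if f(x1) < f(x2) keep [a, x2], otherwise keep [x1, b].
Step 1: [-4.0000, 2.0000], x1=-1.7080 (f=0.0853), x2=-0.2920 (f=2.9173); f(x1) < f(x2) => keep [-4.0000, -0.2920]
Step 2: [-4.0000, -0.2920], x1=-2.5835 (f=0.3405), x2=-1.7085 (f=0.0850); f(x1) > f(x2) => keep [-2.5835, -0.2920]
Final interval: [-2.5835, -0.2920]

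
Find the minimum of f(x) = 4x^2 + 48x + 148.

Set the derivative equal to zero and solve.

f(x) = 4x^2 + 48x + 148
f'(x) = 8x + (48) = 0
x = -48/8 = -6
f(-6) = 4
Since f''(x) = 8 > 0, this is a minimum.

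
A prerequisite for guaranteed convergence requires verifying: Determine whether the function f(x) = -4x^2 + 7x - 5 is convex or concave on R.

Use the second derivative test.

f(x) = -4x^2 + 7x - 5
f'(x) = -8x + 7
f''(x) = -8
Since f''(x) = -8 < 0 for all x, f is concave on R.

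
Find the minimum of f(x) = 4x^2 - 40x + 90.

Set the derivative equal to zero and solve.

f(x) = 4x^2 - 40x + 90
f'(x) = 8x + (-40) = 0
x = 40/8 = 5
f(5) = -10
Since f''(x) = 8 > 0, this is a minimum.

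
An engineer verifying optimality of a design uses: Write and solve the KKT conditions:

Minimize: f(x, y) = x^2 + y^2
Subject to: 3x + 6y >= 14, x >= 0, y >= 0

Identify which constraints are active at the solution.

KKT conditions for min x^2 + y^2 s.t. 3x + 6y >= 14, x >= 0, y >= 0:
Stationarity: 2x = mu*3 + mu_x, 2y = mu*6 + mu_y, with mu, mu_x, mu_y >= 0
Complementary slackness: mu*(3x + 6y - 14) = 0, mu_x*x = 0, mu_y*y = 0
(0, 0) is infeasible (3*0 + 6*0 < 14), so if mu = 0 stationarity would force x = mu_x/2 >= 0, y = mu_y/2 >= 0 with mu_x*x = mu_y*y = 0, i.e. x = y = 0: contradiction. Hence mu > 0 and 3x + 6y = 14 is active.
Try x > 0, y > 0 (so mu_x = mu_y = 0): x = 3*mu/2, y = 6*mu/2
Substitute: 3*(3*mu/2) + 6*(6*mu/2) = 14
  mu*45/2 = 14 => mu = 28/45
x* = 14/15 > 0, y* = 28/15 > 0, consistent with mu_x = mu_y = 0.
f is convex and the constraints are linear, so this KKT point is the global minimum.
f* = 196/45
Active constraints: 3x + 6y >= 14 (holds with equality, mu = 28/45 > 0); x >= 0 and y >= 0 are inactive (mu_x = mu_y = 0).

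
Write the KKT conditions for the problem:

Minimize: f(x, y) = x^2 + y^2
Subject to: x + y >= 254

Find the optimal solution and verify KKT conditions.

KKT conditions for min x^2 + y^2 s.t. x + y >= 254:
Stationarity: 2x = mu, 2y = mu
So x = y = mu/2.
Complementary slackness: mu*(x + y - 254) = 0
Primal feasibility: x + y >= 254; dual feasibility: mu >= 0
If mu = 0 then x = y = 0, but 0 + 0 < 254 is infeasible, so the constraint is active.
Constraint active: x + y = 2*(mu/2) = 254 => mu = 254
x = y = 127, f = 32258
Verify: stationarity 2*127 = 254 = mu; primal 127 + 127 = 254 >= 254; dual mu = 254 >= 0; complementary slackness 254*(254 - 254) = 0. All KKT conditions hold.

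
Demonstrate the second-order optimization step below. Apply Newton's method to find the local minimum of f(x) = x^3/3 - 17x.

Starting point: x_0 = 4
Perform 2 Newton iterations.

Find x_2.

f(x) = x^3/3 - 17x
f'(x) = x^2 - 17, f''(x) = 2x
Newton update: x_{n+1} = x_n - (x_n^2 - 17)/(2*x_n)
Step 1: x_0 = 4, f'=-1, f''=8, x_1 = 33/8
Step 2: x_1 = 33/8, f'=1/64, f''=33/4, x_2 = 2177/528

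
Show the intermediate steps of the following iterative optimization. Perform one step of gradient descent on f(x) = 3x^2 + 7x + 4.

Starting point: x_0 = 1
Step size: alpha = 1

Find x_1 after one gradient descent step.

f(x) = 3x^2 + 7x + 4
f'(x) = 6x + 7
f'(1) = 6*1 + (7) = 13
x_1 = x_0 - alpha * f'(x_0) = 1 - 1 * 13 = -12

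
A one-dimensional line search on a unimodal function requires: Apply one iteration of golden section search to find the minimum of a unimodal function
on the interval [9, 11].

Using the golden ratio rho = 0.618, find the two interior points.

Golden section search on [9, 11].
Golden ratio rho = 0.618 (approx).
Interior points:
  x_1 = 9 + (1-0.618)*2 = 9.7640
  x_2 = 9 + 0.618*2 = 10.2360
Compare f(x_1) and f(x_2) to determine which subinterval to keep.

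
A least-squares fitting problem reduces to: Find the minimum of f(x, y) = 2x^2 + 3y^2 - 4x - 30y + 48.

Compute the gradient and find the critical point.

f(x,y) = 2x^2 + 3y^2 - 4x - 30y + 48
df/dx = 4x + (-4) = 0  =>  x = 1
df/dy = 6y + (-30) = 0  =>  y = 5
f(1, 5) = 2*(1)^2 + 3*(5)^2 + -4*(1) + -30*(5) + 48 = -29
Hessian is diagonal with entries 4, 6 > 0, so this is a minimum.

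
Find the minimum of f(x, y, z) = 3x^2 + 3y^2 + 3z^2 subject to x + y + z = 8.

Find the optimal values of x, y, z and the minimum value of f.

Using Lagrange multipliers on f = 3x^2 + 3y^2 + 3z^2 with constraint x + y + z = 8:
Conditions: 2*3*x = lambda, 2*3*y = lambda, 2*3*z = lambda
So x = lambda/6, y = lambda/6, z = lambda/6
Substituting into constraint: lambda * (1/2) = 8
lambda = 16
x = 8/3, y = 8/3, z = 8/3
Minimum value = 64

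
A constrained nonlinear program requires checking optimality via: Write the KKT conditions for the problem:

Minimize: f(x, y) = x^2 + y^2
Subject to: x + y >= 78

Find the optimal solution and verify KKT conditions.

KKT conditions for min x^2 + y^2 s.t. x + y >= 78:
Stationarity: 2x = mu, 2y = mu
So x = y = mu/2.
Complementary slackness: mu*(x + y - 78) = 0
Primal feasibility: x + y >= 78; dual feasibility: mu >= 0
If mu = 0 then x = y = 0, but 0 + 0 < 78 is infeasible, so the constraint is active.
Constraint active: x + y = 2*(mu/2) = 78 => mu = 78
x = y = 39, f = 3042
Verify: stationarity 2*39 = 78 = mu; primal 39 + 39 = 78 >= 78; dual mu = 78 >= 0; complementary slackness 78*(78 - 78) = 0. All KKT conditions hold.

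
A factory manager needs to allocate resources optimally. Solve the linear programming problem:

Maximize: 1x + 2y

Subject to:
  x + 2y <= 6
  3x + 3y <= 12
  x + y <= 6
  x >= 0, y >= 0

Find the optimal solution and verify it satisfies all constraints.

Feasible vertices: (0, 0), (0, 3), (2, 2), (4, 0)
Objective 1x + 2y at each vertex:
  (0, 0): 0
  (0, 3): 6
  (2, 2): 6
  (4, 0): 4
Maximum is 6 at (0, 3).
Verify constraints at (x, y) = (0, 3):
  1*0 + 2*3 = 6 <= 6 (active)
  3*0 + 3*3 = 9 <= 12
  1*0 + 1*3 = 3 <= 6
  x = 0 >= 0, y = 3 >= 0. All constraints satisfied.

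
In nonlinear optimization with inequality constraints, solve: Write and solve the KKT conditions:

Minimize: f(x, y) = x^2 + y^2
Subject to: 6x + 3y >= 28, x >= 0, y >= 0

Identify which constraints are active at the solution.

KKT conditions for min x^2 + y^2 s.t. 6x + 3y >= 28, x >= 0, y >= 0:
Stationarity: 2x = mu*6 + mu_x, 2y = mu*3 + mu_y, with mu, mu_x, mu_y >= 0
Complementary slackness: mu*(6x + 3y - 28) = 0, mu_x*x = 0, mu_y*y = 0
(0, 0) is infeasible (6*0 + 3*0 < 28), so if mu = 0 stationarity would force x = mu_x/2 >= 0, y = mu_y/2 >= 0 with mu_x*x = mu_y*y = 0, i.e. x = y = 0: contradiction. Hence mu > 0 and 6x + 3y = 28 is active.
Try x > 0, y > 0 (so mu_x = mu_y = 0): x = 6*mu/2, y = 3*mu/2
Substitute: 6*(6*mu/2) + 3*(3*mu/2) = 28
  mu*45/2 = 28 => mu = 56/45
x* = 56/15 > 0, y* = 28/15 > 0, consistent with mu_x = mu_y = 0.
f is convex and the constraints are linear, so this KKT point is the global minimum.
f* = 784/45
Active constraints: 6x + 3y >= 28 (holds with equality, mu = 56/45 > 0); x >= 0 and y >= 0 are inactive (mu_x = mu_y = 0).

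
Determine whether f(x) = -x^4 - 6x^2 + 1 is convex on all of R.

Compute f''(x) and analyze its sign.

f(x) = -x^4 - 6x^2 + 1
f'(x) = -4x^3 + -12x
f''(x) = -12x^2 + -12
f''(x) = -12x^2 + -12 <= -12 < 0 for all x
Therefore, f is concave on R.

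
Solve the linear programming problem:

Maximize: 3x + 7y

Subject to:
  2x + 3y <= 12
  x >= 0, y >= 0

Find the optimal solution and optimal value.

The feasible region has vertices at [(0, 0), (6, 0), (0, 4)].
Checking objective 3x + 7y at each vertex:
  (0, 0): 3*0 + 7*0 = 0
  (6, 0): 3*6 + 7*0 = 18
  (0, 4): 3*0 + 7*4 = 28
Maximum is 28 at (0, 4).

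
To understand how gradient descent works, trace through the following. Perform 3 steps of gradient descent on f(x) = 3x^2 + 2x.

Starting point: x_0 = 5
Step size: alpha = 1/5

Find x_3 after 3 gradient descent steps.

f(x) = 3x^2 + 2x, f'(x) = 6x + (2)
Step 1: f'(5) = 32, x_1 = 5 - 1/5 * 32 = -7/5
Step 2: f'(-7/5) = -32/5, x_2 = -7/5 - 1/5 * -32/5 = -3/25
Step 3: f'(-3/25) = 32/25, x_3 = -3/25 - 1/5 * 32/25 = -47/125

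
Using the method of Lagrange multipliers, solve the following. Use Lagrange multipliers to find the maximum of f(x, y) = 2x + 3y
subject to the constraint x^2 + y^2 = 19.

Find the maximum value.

Set up Lagrange conditions: grad f = lambda * grad g
  2 = 2*lambda*x
  3 = 2*lambda*y
From these: x/y = 2/3, so x = 2t, y = 3t for some t.
Substitute into constraint: (2t)^2 + (3t)^2 = 19
  t^2 * 13 = 19
  t = sqrt(19/13)
Maximum = 2*x + 3*y = (2^2 + 3^2)*t = 13 * sqrt(19/13) = sqrt(247)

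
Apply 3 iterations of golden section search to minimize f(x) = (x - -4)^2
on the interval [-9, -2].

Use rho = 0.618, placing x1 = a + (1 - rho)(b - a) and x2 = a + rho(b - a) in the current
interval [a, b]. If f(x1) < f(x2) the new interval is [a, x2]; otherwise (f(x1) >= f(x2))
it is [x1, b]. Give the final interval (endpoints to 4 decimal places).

Golden section search for min of f(x) = (x - -4)^2 on [-9, -2].
Each step: x1 = a + (1 - rho)(b - a), x2 = a + rho(b - a); if f(x1) < f(x2) keep [a, x2], otherwise keep [x1, b].
Step 1: [-9.0000, -2.0000], x1=-6.3260 (f=5.4103), x2=-4.6740 (f=0.4543); f(x1) > f(x2) => keep [-6.3260, -2.0000]
Step 2: [-6.3260, -2.0000], x1=-4.6735 (f=0.4536), x2=-3.6525 (f=0.1207); f(x1) > f(x2) => keep [-4.6735, -2.0000]
Step 3: [-4.6735, -2.0000], x1=-3.6522 (f=0.1210), x2=-3.0213 (f=0.9579); f(x1) < f(x2) => keep [-4.6735, -3.0213]
Final interval: [-4.6735, -3.0213]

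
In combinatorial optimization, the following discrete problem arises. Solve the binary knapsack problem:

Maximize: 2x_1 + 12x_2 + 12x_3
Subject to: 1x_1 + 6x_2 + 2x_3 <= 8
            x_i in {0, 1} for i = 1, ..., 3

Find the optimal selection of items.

Items: item 1 (v=2, w=1), item 2 (v=12, w=6), item 3 (v=12, w=2)
Capacity: 8
Checking all 8 subsets (w = total weight, v = total value):
  {}: w = 0, v = 0
  {1}: w = 1, v = 2
  {2}: w = 6, v = 12
  {3}: w = 2, v = 12
  {1, 2}: w = 7, v = 14
  {1, 3}: w = 3, v = 14
  {2, 3}: w = 8, v = 24
  {1, 2, 3}: w = 9 > 8, infeasible
Best feasible subset: items [2, 3]
Total weight: 8 <= 8, total value: 24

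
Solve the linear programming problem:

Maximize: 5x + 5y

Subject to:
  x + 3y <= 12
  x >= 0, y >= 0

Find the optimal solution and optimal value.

The feasible region has vertices at [(0, 0), (12, 0), (0, 4)].
Checking objective 5x + 5y at each vertex:
  (0, 0): 5*0 + 5*0 = 0
  (12, 0): 5*12 + 5*0 = 60
  (0, 4): 5*0 + 5*4 = 20
Maximum is 60 at (12, 0).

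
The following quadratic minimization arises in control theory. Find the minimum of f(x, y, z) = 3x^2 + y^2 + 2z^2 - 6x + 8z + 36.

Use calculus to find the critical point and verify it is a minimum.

f(x,y,z) = 3x^2 + y^2 + 2z^2 - 6x + 8z + 36
df/dx = 6x + (-6) = 0 => x = 1
df/dy = 2y + (0) = 0 => y = 0
df/dz = 4z + (8) = 0 => z = -2
f(1,0,-2) = 3*(1)^2 + 1*(0)^2 + 2*(-2)^2 + -6*(1) + 8*(-2) + 36 = 25
Hessian is diagonal with entries 6, 2, 4 > 0, confirmed minimum.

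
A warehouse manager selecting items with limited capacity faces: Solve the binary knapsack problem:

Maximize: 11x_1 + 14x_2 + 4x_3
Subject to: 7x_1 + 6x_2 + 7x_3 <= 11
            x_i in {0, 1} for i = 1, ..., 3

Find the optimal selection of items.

Items: item 1 (v=11, w=7), item 2 (v=14, w=6), item 3 (v=4, w=7)
Capacity: 11
Checking all 8 subsets (w = total weight, v = total value):
  {}: w = 0, v = 0
  {1}: w = 7, v = 11
  {2}: w = 6, v = 14
  {3}: w = 7, v = 4
  {1, 2}: w = 13 > 11, infeasible
  {1, 3}: w = 14 > 11, infeasible
  {2, 3}: w = 13 > 11, infeasible
  {1, 2, 3}: w = 20 > 11, infeasible
Best feasible subset: items [2]
Total weight: 6 <= 11, total value: 14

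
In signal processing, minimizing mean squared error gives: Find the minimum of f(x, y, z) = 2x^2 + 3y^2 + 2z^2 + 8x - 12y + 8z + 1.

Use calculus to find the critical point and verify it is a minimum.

f(x,y,z) = 2x^2 + 3y^2 + 2z^2 + 8x - 12y + 8z + 1
df/dx = 4x + (8) = 0 => x = -2
df/dy = 6y + (-12) = 0 => y = 2
df/dz = 4z + (8) = 0 => z = -2
f(-2,2,-2) = 2*(-2)^2 + 3*(2)^2 + 2*(-2)^2 + 8*(-2) + -12*(2) + 8*(-2) + 1 = -27
Hessian is diagonal with entries 4, 6, 4 > 0, confirmed minimum.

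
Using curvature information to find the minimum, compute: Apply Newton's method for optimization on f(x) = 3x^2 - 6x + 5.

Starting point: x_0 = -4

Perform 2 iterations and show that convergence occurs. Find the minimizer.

f(x) = 3x^2 - 6x + 5, f'(x) = 6x + (-6), f''(x) = 6
Step 1: f'(-4) = -30, x_1 = -4 - -30/6 = 1
Step 2: f'(1) = 0, x_2 = 1 (converged)
Newton's method converges in 1 step for quadratics.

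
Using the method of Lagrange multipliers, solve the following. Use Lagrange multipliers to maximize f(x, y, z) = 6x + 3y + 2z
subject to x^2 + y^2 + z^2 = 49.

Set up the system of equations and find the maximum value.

Lagrange conditions: 6 = 2*lambda*x, 3 = 2*lambda*y, 2 = 2*lambda*z
So x:6 = y:3 = z:2, i.e. x = 6t, y = 3t, z = 2t
Constraint: t^2*(6^2 + 3^2 + 2^2) = 49
  t^2 * 49 = 49  =>  t = sqrt(1)
Maximum = 6*6t + 3*3t + 2*2t = 49*sqrt(1) = 49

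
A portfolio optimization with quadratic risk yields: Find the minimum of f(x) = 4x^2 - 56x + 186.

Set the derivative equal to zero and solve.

f(x) = 4x^2 - 56x + 186
f'(x) = 8x + (-56) = 0
x = 56/8 = 7
f(7) = -10
Since f''(x) = 8 > 0, this is a minimum.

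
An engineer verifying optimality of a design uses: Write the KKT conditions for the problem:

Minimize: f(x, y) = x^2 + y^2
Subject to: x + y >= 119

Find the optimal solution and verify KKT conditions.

KKT conditions for min x^2 + y^2 s.t. x + y >= 119:
Stationarity: 2x = mu, 2y = mu
So x = y = mu/2.
Complementary slackness: mu*(x + y - 119) = 0
Primal feasibility: x + y >= 119; dual feasibility: mu >= 0
If mu = 0 then x = y = 0, but 0 + 0 < 119 is infeasible, so the constraint is active.
Constraint active: x + y = 2*(mu/2) = 119 => mu = 119
x = y = 119/2, f = 14161/2
Verify: stationarity 2*(119/2) = 119 = mu; primal 119/2 + 119/2 = 119 >= 119; dual mu = 119 >= 0; complementary slackness 119*(119 - 119) = 0. All KKT conditions hold.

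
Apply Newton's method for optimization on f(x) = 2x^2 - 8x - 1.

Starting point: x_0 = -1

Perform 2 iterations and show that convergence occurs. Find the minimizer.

f(x) = 2x^2 - 8x - 1, f'(x) = 4x + (-8), f''(x) = 4
Step 1: f'(-1) = -12, x_1 = -1 - -12/4 = 2
Step 2: f'(2) = 0, x_2 = 2 (converged)
Newton's method converges in 1 step for quadratics.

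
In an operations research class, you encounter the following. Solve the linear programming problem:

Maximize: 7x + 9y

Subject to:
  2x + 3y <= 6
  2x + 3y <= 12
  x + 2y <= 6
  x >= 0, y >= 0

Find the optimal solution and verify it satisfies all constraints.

Feasible vertices: (0, 0), (0, 2), (3, 0)
Objective 7x + 9y at each vertex:
  (0, 0): 0
  (0, 2): 18
  (3, 0): 21
Maximum is 21 at (3, 0).
Verify constraints at (x, y) = (3, 0):
  2*3 + 3*0 = 6 <= 6 (active)
  2*3 + 3*0 = 6 <= 12
  1*3 + 2*0 = 3 <= 6
  x = 3 >= 0, y = 0 >= 0. All constraints satisfied.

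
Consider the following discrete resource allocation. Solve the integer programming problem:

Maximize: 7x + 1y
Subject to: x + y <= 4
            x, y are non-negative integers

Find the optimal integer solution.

Objective: 7x + 1y, constraint: x + y <= 4
Coefficient of x is 7 >= coefficient of y is 1, so allocate the entire budget to x.
Optimal: x = 4, y = 0, value = 28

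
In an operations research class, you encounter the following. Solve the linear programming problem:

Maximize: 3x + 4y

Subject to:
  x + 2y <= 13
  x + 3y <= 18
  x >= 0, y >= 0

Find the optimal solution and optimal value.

Feasible vertices: (0, 0), (0, 6), (3, 5), (13, 0)
Objective 3x + 4y at each:
  (0, 0): 0
  (0, 6): 24
  (3, 5): 29
  (13, 0): 39
Maximum is 39 at (13, 0).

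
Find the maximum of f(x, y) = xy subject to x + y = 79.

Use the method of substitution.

Substitute y = 79 - x into f(x,y) = xy:
g(x) = x(79 - x) = 79x - x^2
g'(x) = 79 - 2x = 0  =>  x = 79/2
y = 79 - 79/2 = 79/2
Maximum value = (79/2) * (79/2) = 6241/4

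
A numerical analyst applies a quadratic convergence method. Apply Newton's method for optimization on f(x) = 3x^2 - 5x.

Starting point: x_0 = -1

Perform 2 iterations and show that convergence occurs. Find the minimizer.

f(x) = 3x^2 - 5x, f'(x) = 6x + (-5), f''(x) = 6
Step 1: f'(-1) = -11, x_1 = -1 - -11/6 = 5/6
Step 2: f'(5/6) = 0, x_2 = 5/6 (converged)
Newton's method converges in 1 step for quadratics.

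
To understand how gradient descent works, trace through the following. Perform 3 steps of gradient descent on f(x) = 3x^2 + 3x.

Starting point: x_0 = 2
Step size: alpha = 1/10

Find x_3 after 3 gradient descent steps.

f(x) = 3x^2 + 3x, f'(x) = 6x + (3)
Step 1: f'(2) = 15, x_1 = 2 - 1/10 * 15 = 1/2
Step 2: f'(1/2) = 6, x_2 = 1/2 - 1/10 * 6 = -1/10
Step 3: f'(-1/10) = 12/5, x_3 = -1/10 - 1/10 * 12/5 = -17/50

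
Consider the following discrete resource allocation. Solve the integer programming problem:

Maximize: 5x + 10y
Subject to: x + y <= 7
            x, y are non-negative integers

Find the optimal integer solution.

Objective: 5x + 10y, constraint: x + y <= 7
Coefficient of y is 10 > coefficient of x is 5, so allocate the entire budget to y.
Optimal: x = 0, y = 7, value = 70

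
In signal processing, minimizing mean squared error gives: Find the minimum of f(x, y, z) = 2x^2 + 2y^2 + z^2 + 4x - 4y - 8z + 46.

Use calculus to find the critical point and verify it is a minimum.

f(x,y,z) = 2x^2 + 2y^2 + z^2 + 4x - 4y - 8z + 46
df/dx = 4x + (4) = 0 => x = -1
df/dy = 4y + (-4) = 0 => y = 1
df/dz = 2z + (-8) = 0 => z = 4
f(-1,1,4) = 2*(-1)^2 + 2*(1)^2 + 1*(4)^2 + 4*(-1) + -4*(1) + -8*(4) + 46 = 26
Hessian is diagonal with entries 4, 4, 2 > 0, confirmed minimum.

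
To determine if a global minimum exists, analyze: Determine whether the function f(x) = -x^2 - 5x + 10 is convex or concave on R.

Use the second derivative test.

f(x) = -x^2 - 5x + 10
f'(x) = -2x - 5
f''(x) = -2
Since f''(x) = -2 < 0 for all x, f is concave on R.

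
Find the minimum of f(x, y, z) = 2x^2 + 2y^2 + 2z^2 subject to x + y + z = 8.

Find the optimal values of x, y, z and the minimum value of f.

Using Lagrange multipliers on f = 2x^2 + 2y^2 + 2z^2 with constraint x + y + z = 8:
Conditions: 2*2*x = lambda, 2*2*y = lambda, 2*2*z = lambda
So x = lambda/4, y = lambda/4, z = lambda/4
Substituting into constraint: lambda * (3/4) = 8
lambda = 32/3
x = 8/3, y = 8/3, z = 8/3
Minimum value = 128/3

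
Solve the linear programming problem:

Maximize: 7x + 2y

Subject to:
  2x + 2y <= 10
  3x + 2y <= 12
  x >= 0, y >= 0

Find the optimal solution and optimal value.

Feasible vertices: (0, 0), (0, 5), (2, 3), (4, 0)
Objective 7x + 2y at each:
  (0, 0): 0
  (0, 5): 10
  (2, 3): 20
  (4, 0): 28
Maximum is 28 at (4, 0).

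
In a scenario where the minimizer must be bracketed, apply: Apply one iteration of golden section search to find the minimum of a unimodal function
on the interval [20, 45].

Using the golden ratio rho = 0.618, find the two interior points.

Golden section search on [20, 45].
Golden ratio rho = 0.618 (approx).
Interior points:
  x_1 = 20 + (1-0.618)*25 = 29.5500
  x_2 = 20 + 0.618*25 = 35.4500
Compare f(x_1) and f(x_2) to determine which subinterval to keep.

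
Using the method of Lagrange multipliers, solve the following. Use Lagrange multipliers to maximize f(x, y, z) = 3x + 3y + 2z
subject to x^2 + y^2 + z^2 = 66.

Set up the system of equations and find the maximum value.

Lagrange conditions: 3 = 2*lambda*x, 3 = 2*lambda*y, 2 = 2*lambda*z
So x:3 = y:3 = z:2, i.e. x = 3t, y = 3t, z = 2t
Constraint: t^2*(3^2 + 3^2 + 2^2) = 66
  t^2 * 22 = 66  =>  t = sqrt(3)
Maximum = 3*3t + 3*3t + 2*2t = 22*sqrt(3) = sqrt(1452)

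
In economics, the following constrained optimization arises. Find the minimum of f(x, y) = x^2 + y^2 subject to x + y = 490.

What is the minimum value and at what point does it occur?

Substitute y = 490 - x into f(x,y) = x^2 + y^2:
g(x) = x^2 + (490 - x)^2 = 2x^2 - 980x + 240100
g'(x) = 4x - 980 = 0  =>  x = 245
y = 490 - 245 = 245
Minimum value = 245^2 + 245^2 = 120050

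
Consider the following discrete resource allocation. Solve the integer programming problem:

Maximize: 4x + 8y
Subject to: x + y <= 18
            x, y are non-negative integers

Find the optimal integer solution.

Objective: 4x + 8y, constraint: x + y <= 18
Coefficient of y is 8 > coefficient of x is 4, so allocate the entire budget to y.
Optimal: x = 0, y = 18, value = 144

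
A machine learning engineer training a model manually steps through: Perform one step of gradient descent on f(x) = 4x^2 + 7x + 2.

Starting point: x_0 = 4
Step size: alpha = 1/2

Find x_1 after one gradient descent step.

f(x) = 4x^2 + 7x + 2
f'(x) = 8x + 7
f'(4) = 8*4 + (7) = 39
x_1 = x_0 - alpha * f'(x_0) = 4 - 1/2 * 39 = -31/2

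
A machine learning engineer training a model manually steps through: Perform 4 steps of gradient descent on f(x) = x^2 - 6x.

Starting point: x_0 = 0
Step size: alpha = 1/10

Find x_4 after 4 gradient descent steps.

f(x) = x^2 - 6x, f'(x) = 2x + (-6)
Step 1: f'(0) = -6, x_1 = 0 - 1/10 * -6 = 3/5
Step 2: f'(3/5) = -24/5, x_2 = 3/5 - 1/10 * -24/5 = 27/25
Step 3: f'(27/25) = -96/25, x_3 = 27/25 - 1/10 * -96/25 = 183/125
Step 4: f'(183/125) = -384/125, x_4 = 183/125 - 1/10 * -384/125 = 1107/625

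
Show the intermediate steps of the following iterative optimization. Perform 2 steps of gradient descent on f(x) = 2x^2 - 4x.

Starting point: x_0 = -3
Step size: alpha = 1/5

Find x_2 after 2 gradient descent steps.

f(x) = 2x^2 - 4x, f'(x) = 4x + (-4)
Step 1: f'(-3) = -16, x_1 = -3 - 1/5 * -16 = 1/5
Step 2: f'(1/5) = -16/5, x_2 = 1/5 - 1/5 * -16/5 = 21/25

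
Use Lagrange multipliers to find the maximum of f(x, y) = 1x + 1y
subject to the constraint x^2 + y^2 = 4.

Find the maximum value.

Set up Lagrange conditions: grad f = lambda * grad g
  1 = 2*lambda*x
  1 = 2*lambda*y
From these: x/y = 1/1, so x = 1t, y = 1t for some t.
Substitute into constraint: (1t)^2 + (1t)^2 = 4
  t^2 * 2 = 4
  t = sqrt(4/2)
Maximum = 1*x + 1*y = (1^2 + 1^2)*t = 2 * sqrt(4/2) = sqrt(8)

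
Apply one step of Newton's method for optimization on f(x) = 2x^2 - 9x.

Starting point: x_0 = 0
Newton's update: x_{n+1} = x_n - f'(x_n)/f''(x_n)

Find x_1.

f(x) = 2x^2 - 9x
f'(x) = 4x + (-9), f''(x) = 4
Newton step: x_1 = x_0 - f'(x_0)/f''(x_0)
f'(0) = -9
x_1 = 0 - -9/4 = 9/4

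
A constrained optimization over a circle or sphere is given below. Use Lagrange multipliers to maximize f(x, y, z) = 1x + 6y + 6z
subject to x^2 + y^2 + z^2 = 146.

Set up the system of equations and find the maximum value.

Lagrange conditions: 1 = 2*lambda*x, 6 = 2*lambda*y, 6 = 2*lambda*z
So x:1 = y:6 = z:6, i.e. x = 1t, y = 6t, z = 6t
Constraint: t^2*(1^2 + 6^2 + 6^2) = 146
  t^2 * 73 = 146  =>  t = sqrt(2)
Maximum = 1*1t + 6*6t + 6*6t = 73*sqrt(2) = sqrt(10658)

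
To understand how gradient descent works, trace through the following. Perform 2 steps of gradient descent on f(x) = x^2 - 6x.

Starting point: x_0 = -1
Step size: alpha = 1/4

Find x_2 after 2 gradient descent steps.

f(x) = x^2 - 6x, f'(x) = 2x + (-6)
Step 1: f'(-1) = -8, x_1 = -1 - 1/4 * -8 = 1
Step 2: f'(1) = -4, x_2 = 1 - 1/4 * -4 = 2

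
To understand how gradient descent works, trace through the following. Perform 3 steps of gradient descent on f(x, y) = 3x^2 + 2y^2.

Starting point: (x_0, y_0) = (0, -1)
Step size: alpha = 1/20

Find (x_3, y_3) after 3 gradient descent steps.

f(x,y) = 3x^2 + 2y^2
grad_x = 6x + 0y, grad_y = 4y + 0x
Step 1: grad = (0, -4), (0, -4/5)
Step 2: grad = (0, -16/5), (0, -16/25)
Step 3: grad = (0, -64/25), (0, -64/125)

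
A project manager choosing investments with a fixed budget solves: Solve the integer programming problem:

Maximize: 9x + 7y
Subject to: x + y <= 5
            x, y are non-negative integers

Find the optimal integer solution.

Objective: 9x + 7y, constraint: x + y <= 5
Coefficient of x is 9 >= coefficient of y is 7, so allocate the entire budget to x.
Optimal: x = 5, y = 0, value = 45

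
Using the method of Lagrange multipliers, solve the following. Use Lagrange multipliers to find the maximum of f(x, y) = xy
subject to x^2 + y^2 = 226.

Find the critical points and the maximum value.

Lagrange conditions: y = 2*lambda*x and x = 2*lambda*y
If x = 0 then y = 0, violating the constraint, so x, y != 0.
Dividing: y/x = x/y => x^2 = y^2 => y = x or y = -x
Constraint: 2x^2 = 226 => x^2 = 113 => x = +/-sqrt(113)
Critical points: (sqrt(113), sqrt(113)), (-sqrt(113), -sqrt(113)), (sqrt(113), -sqrt(113)), (-sqrt(113), sqrt(113))
  y = x:  xy = x^2 = 113  at (sqrt(113), sqrt(113)) and (-sqrt(113), -sqrt(113))
  y = -x: xy = -x^2 = -113 at (sqrt(113), -sqrt(113)) and (-sqrt(113), sqrt(113))
Maximum xy = 113 at (sqrt(113), sqrt(113)) and (-sqrt(113), -sqrt(113))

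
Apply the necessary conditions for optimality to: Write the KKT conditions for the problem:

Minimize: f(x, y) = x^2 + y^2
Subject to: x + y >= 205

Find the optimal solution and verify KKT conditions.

KKT conditions for min x^2 + y^2 s.t. x + y >= 205:
Stationarity: 2x = mu, 2y = mu
So x = y = mu/2.
Complementary slackness: mu*(x + y - 205) = 0
Primal feasibility: x + y >= 205; dual feasibility: mu >= 0
If mu = 0 then x = y = 0, but 0 + 0 < 205 is infeasible, so the constraint is active.
Constraint active: x + y = 2*(mu/2) = 205 => mu = 205
x = y = 205/2, f = 42025/2
Verify: stationarity 2*(205/2) = 205 = mu; primal 205/2 + 205/2 = 205 >= 205; dual mu = 205 >= 0; complementary slackness 205*(205 - 205) = 0. All KKT conditions hold.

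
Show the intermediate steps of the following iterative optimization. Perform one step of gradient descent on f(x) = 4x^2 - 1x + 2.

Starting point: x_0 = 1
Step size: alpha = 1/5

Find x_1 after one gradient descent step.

f(x) = 4x^2 - 1x + 2
f'(x) = 8x - 1
f'(1) = 8*1 + (-1) = 7
x_1 = x_0 - alpha * f'(x_0) = 1 - 1/5 * 7 = -2/5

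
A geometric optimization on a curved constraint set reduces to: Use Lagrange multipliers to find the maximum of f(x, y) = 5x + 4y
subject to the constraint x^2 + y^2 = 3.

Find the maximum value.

Set up Lagrange conditions: grad f = lambda * grad g
  5 = 2*lambda*x
  4 = 2*lambda*y
From these: x/y = 5/4, so x = 5t, y = 4t for some t.
Substitute into constraint: (5t)^2 + (4t)^2 = 3
  t^2 * 41 = 3
  t = sqrt(3/41)
Maximum = 5*x + 4*y = (5^2 + 4^2)*t = 41 * sqrt(3/41) = sqrt(123)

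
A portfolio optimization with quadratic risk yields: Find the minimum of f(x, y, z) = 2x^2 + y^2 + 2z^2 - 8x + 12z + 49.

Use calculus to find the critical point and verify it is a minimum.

f(x,y,z) = 2x^2 + y^2 + 2z^2 - 8x + 12z + 49
df/dx = 4x + (-8) = 0 => x = 2
df/dy = 2y + (0) = 0 => y = 0
df/dz = 4z + (12) = 0 => z = -3
f(2,0,-3) = 2*(2)^2 + 1*(0)^2 + 2*(-3)^2 + -8*(2) + 12*(-3) + 49 = 23
Hessian is diagonal with entries 4, 2, 4 > 0, confirmed minimum.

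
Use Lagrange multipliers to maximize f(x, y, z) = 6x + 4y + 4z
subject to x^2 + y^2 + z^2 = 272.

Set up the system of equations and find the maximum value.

Lagrange conditions: 6 = 2*lambda*x, 4 = 2*lambda*y, 4 = 2*lambda*z
So x:6 = y:4 = z:4, i.e. x = 6t, y = 4t, z = 4t
Constraint: t^2*(6^2 + 4^2 + 4^2) = 272
  t^2 * 68 = 272  =>  t = sqrt(4)
Maximum = 6*6t + 4*4t + 4*4t = 68*sqrt(4) = 136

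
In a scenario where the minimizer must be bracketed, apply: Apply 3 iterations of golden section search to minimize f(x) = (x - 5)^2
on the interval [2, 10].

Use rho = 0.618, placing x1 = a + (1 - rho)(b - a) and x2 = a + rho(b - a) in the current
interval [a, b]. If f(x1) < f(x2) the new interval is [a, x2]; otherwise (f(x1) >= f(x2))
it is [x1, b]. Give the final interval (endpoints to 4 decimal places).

Golden section search for min of f(x) = (x - 5)^2 on [2, 10].
Each step: x1 = a + (1 - rho)(b - a), x2 = a + rho(b - a); if f(x1) < f(x2) keep [a, x2], otherwise keep [x1, b].
Step 1: [2.0000, 10.0000], x1=5.0560 (f=0.0031), x2=6.9440 (f=3.7791); f(x1) < f(x2) => keep [2.0000, 6.9440]
Step 2: [2.0000, 6.9440], x1=3.8886 (f=1.2352), x2=5.0554 (f=0.0031); f(x1) > f(x2) => keep [3.8886, 6.9440]
Step 3: [3.8886, 6.9440], x1=5.0558 (f=0.0031), x2=5.7768 (f=0.6035); f(x1) < f(x2) => keep [3.8886, 5.7768]
Final interval: [3.8886, 5.7768]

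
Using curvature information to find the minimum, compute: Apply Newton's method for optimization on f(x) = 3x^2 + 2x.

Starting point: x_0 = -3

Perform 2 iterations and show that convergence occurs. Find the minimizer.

f(x) = 3x^2 + 2x, f'(x) = 6x + (2), f''(x) = 6
Step 1: f'(-3) = -16, x_1 = -3 - -16/6 = -1/3
Step 2: f'(-1/3) = 0, x_2 = -1/3 (converged)
Newton's method converges in 1 step for quadratics.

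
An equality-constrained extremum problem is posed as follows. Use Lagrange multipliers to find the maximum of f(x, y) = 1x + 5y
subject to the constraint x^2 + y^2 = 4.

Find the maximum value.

Set up Lagrange conditions: grad f = lambda * grad g
  1 = 2*lambda*x
  5 = 2*lambda*y
From these: x/y = 1/5, so x = 1t, y = 5t for some t.
Substitute into constraint: (1t)^2 + (5t)^2 = 4
  t^2 * 26 = 4
  t = sqrt(4/26)
Maximum = 1*x + 5*y = (1^2 + 5^2)*t = 26 * sqrt(4/26) = sqrt(104)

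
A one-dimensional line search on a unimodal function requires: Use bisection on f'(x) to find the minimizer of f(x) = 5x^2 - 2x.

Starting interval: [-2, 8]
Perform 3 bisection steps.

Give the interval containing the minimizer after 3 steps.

Finding critical point of f(x) = 5x^2 - 2x using bisection on f'(x) = 10x + -2.
f'(x) = 0 when x = 1/5.
Starting interval: [-2, 8]
Step 1: mid = 3, f'(mid) = 28, new interval = [-2, 3]
Step 2: mid = 1/2, f'(mid) = 3, new interval = [-2, 1/2]
Step 3: mid = -3/4, f'(mid) = -19/2, new interval = [-3/4, 1/2]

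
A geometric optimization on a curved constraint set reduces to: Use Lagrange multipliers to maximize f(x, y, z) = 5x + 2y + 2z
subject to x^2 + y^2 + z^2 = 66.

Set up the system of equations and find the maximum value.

Lagrange conditions: 5 = 2*lambda*x, 2 = 2*lambda*y, 2 = 2*lambda*z
So x:5 = y:2 = z:2, i.e. x = 5t, y = 2t, z = 2t
Constraint: t^2*(5^2 + 2^2 + 2^2) = 66
  t^2 * 33 = 66  =>  t = sqrt(2)
Maximum = 5*5t + 2*2t + 2*2t = 33*sqrt(2) = sqrt(2178)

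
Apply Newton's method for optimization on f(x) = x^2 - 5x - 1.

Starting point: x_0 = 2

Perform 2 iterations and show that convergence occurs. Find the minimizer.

f(x) = x^2 - 5x - 1, f'(x) = 2x + (-5), f''(x) = 2
Step 1: f'(2) = -1, x_1 = 2 - -1/2 = 5/2
Step 2: f'(5/2) = 0, x_2 = 5/2 (converged)
Newton's method converges in 1 step for quadratics.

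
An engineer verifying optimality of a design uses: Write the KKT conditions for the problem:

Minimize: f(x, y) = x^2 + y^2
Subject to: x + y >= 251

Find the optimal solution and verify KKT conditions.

KKT conditions for min x^2 + y^2 s.t. x + y >= 251:
Stationarity: 2x = mu, 2y = mu
So x = y = mu/2.
Complementary slackness: mu*(x + y - 251) = 0
Primal feasibility: x + y >= 251; dual feasibility: mu >= 0
If mu = 0 then x = y = 0, but 0 + 0 < 251 is infeasible, so the constraint is active.
Constraint active: x + y = 2*(mu/2) = 251 => mu = 251
x = y = 251/2, f = 63001/2
Verify: stationarity 2*(251/2) = 251 = mu; primal 251/2 + 251/2 = 251 >= 251; dual mu = 251 >= 0; complementary slackness 251*(251 - 251) = 0. All KKT conditions hold.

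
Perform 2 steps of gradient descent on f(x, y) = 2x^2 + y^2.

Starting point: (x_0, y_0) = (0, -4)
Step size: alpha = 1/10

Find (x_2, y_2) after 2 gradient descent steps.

f(x,y) = 2x^2 + y^2
grad_x = 4x + 0y, grad_y = 2y + 0x
Step 1: grad = (0, -8), (0, -16/5)
Step 2: grad = (0, -32/5), (0, -64/25)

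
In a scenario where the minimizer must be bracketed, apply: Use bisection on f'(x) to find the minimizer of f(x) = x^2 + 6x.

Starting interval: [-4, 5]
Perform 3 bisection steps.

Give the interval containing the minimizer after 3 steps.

Finding critical point of f(x) = x^2 + 6x using bisection on f'(x) = 2x + 6.
f'(x) = 0 when x = -3.
Starting interval: [-4, 5]
Step 1: mid = 1/2, f'(mid) = 7, new interval = [-4, 1/2]
Step 2: mid = -7/4, f'(mid) = 5/2, new interval = [-4, -7/4]
Step 3: mid = -23/8, f'(mid) = 1/4, new interval = [-4, -23/8]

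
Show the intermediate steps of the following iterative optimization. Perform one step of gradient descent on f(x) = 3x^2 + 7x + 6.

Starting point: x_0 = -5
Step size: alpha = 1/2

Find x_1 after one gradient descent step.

f(x) = 3x^2 + 7x + 6
f'(x) = 6x + 7
f'(-5) = 6*-5 + (7) = -23
x_1 = x_0 - alpha * f'(x_0) = -5 - 1/2 * -23 = 13/2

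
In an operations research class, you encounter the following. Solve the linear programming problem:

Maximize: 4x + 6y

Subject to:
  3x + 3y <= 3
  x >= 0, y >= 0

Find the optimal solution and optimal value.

The feasible region has vertices at [(0, 0), (1, 0), (0, 1)].
Checking objective 4x + 6y at each vertex:
  (0, 0): 4*0 + 6*0 = 0
  (1, 0): 4*1 + 6*0 = 4
  (0, 1): 4*0 + 6*1 = 6
Maximum is 6 at (0, 1).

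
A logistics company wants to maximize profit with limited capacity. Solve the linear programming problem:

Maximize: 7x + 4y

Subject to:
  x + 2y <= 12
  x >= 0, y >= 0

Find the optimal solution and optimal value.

The feasible region has vertices at [(0, 0), (12, 0), (0, 6)].
Checking objective 7x + 4y at each vertex:
  (0, 0): 7*0 + 4*0 = 0
  (12, 0): 7*12 + 4*0 = 84
  (0, 6): 7*0 + 4*6 = 24
Maximum is 84 at (12, 0).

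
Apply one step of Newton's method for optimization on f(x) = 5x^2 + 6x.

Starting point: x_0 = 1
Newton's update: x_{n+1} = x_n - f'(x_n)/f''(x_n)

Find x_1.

f(x) = 5x^2 + 6x
f'(x) = 10x + (6), f''(x) = 10
Newton step: x_1 = x_0 - f'(x_0)/f''(x_0)
f'(1) = 16
x_1 = 1 - 16/10 = -3/5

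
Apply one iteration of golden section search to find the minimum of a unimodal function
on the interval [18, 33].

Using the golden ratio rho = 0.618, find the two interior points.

Golden section search on [18, 33].
Golden ratio rho = 0.618 (approx).
Interior points:
  x_1 = 18 + (1-0.618)*15 = 23.7300
  x_2 = 18 + 0.618*15 = 27.2700
Compare f(x_1) and f(x_2) to determine which subinterval to keep.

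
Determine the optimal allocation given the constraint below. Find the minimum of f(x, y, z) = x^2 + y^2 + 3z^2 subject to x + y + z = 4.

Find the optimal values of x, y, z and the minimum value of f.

Using Lagrange multipliers on f = x^2 + y^2 + 3z^2 with constraint x + y + z = 4:
Conditions: 2*1*x = lambda, 2*1*y = lambda, 2*3*z = lambda
So x = lambda/2, y = lambda/2, z = lambda/6
Substituting into constraint: lambda * (7/6) = 4
lambda = 24/7
x = 12/7, y = 12/7, z = 4/7
Minimum value = 48/7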